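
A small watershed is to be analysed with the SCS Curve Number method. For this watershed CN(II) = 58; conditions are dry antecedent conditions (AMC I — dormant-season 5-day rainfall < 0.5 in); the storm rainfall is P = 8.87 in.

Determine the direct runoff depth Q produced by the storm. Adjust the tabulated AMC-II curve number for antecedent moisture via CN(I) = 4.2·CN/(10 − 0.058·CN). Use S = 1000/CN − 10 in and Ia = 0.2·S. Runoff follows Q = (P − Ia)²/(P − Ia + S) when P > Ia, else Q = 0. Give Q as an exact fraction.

CN(I) from CN(II)=58: (4.2·58)/(10 − 0.058·58) = 2900/79 ≈ 36.709
S = 1000/(2900/79) − 10 = 500/29 in ≈ 17.241 in
Initial abstraction Ia = S/5 = (500/29)/5 = 100/29 ≈ 3.448 in
Excess rainfall: 8.870 − 3.448 = 5.422 in; P > Ia so Q > 0
Q = (15723/2900)²/((15723/2900) + 500/29) = (247212729/8410000)/(65723/2900) = 247212729/190596700 in ≈ 1.297 in

Q = 247212729/190596700 in ≈ 1.297 in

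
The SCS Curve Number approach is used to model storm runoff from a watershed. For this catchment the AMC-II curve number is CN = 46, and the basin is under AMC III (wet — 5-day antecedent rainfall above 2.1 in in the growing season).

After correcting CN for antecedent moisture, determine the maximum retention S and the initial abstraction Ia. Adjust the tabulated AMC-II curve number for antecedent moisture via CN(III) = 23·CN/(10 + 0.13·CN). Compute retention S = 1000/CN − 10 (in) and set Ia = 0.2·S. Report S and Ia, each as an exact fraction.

S = 2700/529 in ≈ 5.104 in; Ia = 540/529 in ≈ 1.021 in

Adjust CN=46 to AMC III: 23·46/(10 + 0.13·46) → 1058 ÷ (799/50) = 52900/799 ≈ 66.208
Retention S: 1000/CN − 10 with CN=66.208 → S = 2700/529 ≈ 5.104 in
Initial abstraction Ia = S/5 = (2700/529)/5 = 540/529 ≈ 1.021 in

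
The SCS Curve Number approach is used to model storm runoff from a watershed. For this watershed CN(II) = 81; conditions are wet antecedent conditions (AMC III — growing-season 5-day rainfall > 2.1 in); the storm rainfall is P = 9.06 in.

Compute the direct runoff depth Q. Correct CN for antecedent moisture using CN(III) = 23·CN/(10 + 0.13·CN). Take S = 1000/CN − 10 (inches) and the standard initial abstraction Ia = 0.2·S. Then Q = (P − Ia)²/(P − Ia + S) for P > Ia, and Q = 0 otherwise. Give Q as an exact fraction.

CN(III) from CN(II)=81: (23·81)/(10 + 0.13·81) = 186300/2053 ≈ 90.745
Retention S: 1000/CN − 10 with CN=90.745 → S = 1900/1863 ≈ 1.020 in
Initial abstraction Ia = S/5 = (1900/1863)/5 = 380/1863 ≈ 0.204 in
Since P=9.060 > Ia=0.204: effective rainfall P−Ia = 824939/93150 in
Q = (824939/93150)²/((824939/93150) + 1900/1863) = (680524353721/8676922500)/(919939/93150) = 680524353721/85692317850 in ≈ 7.941 in

Q = 680524353721/85692317850 in ≈ 7.941 in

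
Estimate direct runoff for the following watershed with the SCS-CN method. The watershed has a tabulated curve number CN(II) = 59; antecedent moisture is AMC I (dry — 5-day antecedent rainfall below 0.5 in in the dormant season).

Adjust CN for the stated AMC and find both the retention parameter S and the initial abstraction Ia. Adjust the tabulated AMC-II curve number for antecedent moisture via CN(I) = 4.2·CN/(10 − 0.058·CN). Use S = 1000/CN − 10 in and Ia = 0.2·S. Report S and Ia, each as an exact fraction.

CN(I) from CN(II)=59: (4.2·59)/(10 − 0.058·59) = 123900/3289 ≈ 37.671
Max retention: S = 1000/(123900/3289) − 10 = 20500/1239 in (≈ 16.546 in)
Ia = 0.2·(20500/1239) = 4100/1239 in ≈ 3.309 in

S = 20500/1239 in ≈ 16.546 in; Ia = 4100/1239 in ≈ 3.309 in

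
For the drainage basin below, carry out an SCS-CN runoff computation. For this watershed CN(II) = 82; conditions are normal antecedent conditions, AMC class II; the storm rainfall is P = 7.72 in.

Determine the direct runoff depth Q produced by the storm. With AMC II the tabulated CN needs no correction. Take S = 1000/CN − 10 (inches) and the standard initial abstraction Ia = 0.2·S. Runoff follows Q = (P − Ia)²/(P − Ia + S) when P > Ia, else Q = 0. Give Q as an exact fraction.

Q = 55696369/9955825 in ≈ 5.594 in

CN(II) = 82; AMC II needs no correction.
Retention S: 1000/CN − 10 with CN=82.000 → S = 90/41 ≈ 2.195 in
Ia = 0.2S: 0.2·2.195 = 0.439 in (exactly 18/41)
Excess rainfall: 7.720 − 0.439 = 7.281 in; P > Ia so Q > 0
Runoff Q = (P−Ia)²/(P−Ia+S) = (7.281)²/(7.281+2.195) = 55696369/9955825 ≈ 5.594 in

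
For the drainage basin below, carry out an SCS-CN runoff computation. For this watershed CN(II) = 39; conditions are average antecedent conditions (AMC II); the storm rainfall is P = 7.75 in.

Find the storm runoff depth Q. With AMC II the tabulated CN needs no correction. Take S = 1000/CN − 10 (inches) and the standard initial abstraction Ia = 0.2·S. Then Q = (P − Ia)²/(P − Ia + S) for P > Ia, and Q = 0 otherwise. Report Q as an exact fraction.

Q = 519841/493116 in ≈ 1.054 in

Average conditions: CN = 39 (no AMC adjustment).
Max retention: S = 1000/39 − 10 = 610/39 in (≈ 15.641 in)
Ia = 0.2·(610/39) = 122/39 in ≈ 3.128 in
P − Ia = 7.750 − 3.128 = 721/156 ≈ 4.622 in (> 0, runoff occurs)
Q = (721/156)²/((721/156) + 610/39) = (519841/24336)/(3161/156) = 519841/493116 in ≈ 1.054 in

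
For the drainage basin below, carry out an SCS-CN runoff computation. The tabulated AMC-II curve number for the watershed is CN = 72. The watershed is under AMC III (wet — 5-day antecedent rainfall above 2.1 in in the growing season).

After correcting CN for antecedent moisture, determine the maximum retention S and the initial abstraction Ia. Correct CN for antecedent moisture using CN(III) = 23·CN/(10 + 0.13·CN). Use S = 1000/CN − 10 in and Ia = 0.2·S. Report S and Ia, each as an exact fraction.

S = 350/207 in ≈ 1.691 in; Ia = 70/207 in ≈ 0.338 in

Wet (AMC III): CN(III) = 23·72/(10 + 0.13·72) = 1656/(484/25) = 10350/121 ≈ 85.537
S = 1000/(10350/121) − 10 = 350/207 in ≈ 1.691 in
Ia = 0.2·(350/207) = 70/207 in ≈ 0.338 in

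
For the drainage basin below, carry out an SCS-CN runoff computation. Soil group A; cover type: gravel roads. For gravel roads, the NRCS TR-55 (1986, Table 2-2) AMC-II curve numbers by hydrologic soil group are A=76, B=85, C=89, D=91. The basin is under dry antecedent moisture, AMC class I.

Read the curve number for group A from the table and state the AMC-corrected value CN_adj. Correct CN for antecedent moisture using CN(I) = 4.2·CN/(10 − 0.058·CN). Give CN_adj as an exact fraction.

NRCS table: gravel roads, soil group A → CN(II) = 76
Adjust CN=76 to AMC I: 4.2·76/(10 − 0.058·76) → (1596/5) ÷ (699/125) = 13300/233 ≈ 57.082

CN_adj = 13300/233 ≈ 57.082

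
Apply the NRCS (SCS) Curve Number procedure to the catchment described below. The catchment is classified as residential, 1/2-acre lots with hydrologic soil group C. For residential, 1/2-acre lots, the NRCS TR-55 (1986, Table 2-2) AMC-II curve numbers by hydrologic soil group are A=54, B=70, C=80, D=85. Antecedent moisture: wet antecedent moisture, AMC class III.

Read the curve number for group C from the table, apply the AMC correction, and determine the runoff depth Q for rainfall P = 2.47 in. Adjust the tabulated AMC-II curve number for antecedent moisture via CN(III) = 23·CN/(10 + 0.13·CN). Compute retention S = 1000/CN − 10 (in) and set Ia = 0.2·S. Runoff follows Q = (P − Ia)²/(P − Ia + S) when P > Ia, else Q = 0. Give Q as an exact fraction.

Q = 26842761/17666300 in ≈ 1.519 in

NRCS table: residential, 1/2-acre lots, soil group C → CN(II) = 80
Wet (AMC III): CN(III) = 23·80/(10 + 0.13·80) = 1840/(102/5) = 4600/51 ≈ 90.196
Retention S: 1000/CN − 10 with CN=90.196 → S = 25/23 ≈ 1.087 in
Ia = 0.2·(25/23) = 5/23 in ≈ 0.217 in
Excess rainfall: 2.470 − 0.217 = 2.253 in; P > Ia so Q > 0
Q = (5181/2300)²/((5181/2300) + 25/23) = (26842761/5290000)/(7681/2300) = 26842761/17666300 in ≈ 1.519 in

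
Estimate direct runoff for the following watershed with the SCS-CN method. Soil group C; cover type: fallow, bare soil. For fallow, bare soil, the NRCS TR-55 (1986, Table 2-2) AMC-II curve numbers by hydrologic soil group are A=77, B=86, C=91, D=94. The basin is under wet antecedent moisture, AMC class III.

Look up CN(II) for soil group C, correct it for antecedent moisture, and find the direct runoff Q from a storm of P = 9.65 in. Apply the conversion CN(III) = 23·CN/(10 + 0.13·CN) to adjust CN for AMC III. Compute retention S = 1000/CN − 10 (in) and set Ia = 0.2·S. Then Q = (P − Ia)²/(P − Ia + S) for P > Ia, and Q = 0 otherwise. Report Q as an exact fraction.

Q = 160279321801/17512089140 in ≈ 9.152 in

NRCS table: fallow, bare soil, soil group C → CN(II) = 91
Wet (AMC III): CN(III) = 23·91/(10 + 0.13·91) = 2093/(2183/100) = 209300/2183 ≈ 95.877
Max retention: S = 1000/(209300/2183) − 10 = 900/2093 in (≈ 0.430 in)
Initial abstraction Ia = S/5 = (900/2093)/5 = 180/2093 ≈ 0.086 in
Since P=9.650 > Ia=0.086: effective rainfall P−Ia = 400349/41860 in
Q: (400349/41860)² ÷ (418349/41860) = 160279321801/17512089140 in (≈ 9.152 in)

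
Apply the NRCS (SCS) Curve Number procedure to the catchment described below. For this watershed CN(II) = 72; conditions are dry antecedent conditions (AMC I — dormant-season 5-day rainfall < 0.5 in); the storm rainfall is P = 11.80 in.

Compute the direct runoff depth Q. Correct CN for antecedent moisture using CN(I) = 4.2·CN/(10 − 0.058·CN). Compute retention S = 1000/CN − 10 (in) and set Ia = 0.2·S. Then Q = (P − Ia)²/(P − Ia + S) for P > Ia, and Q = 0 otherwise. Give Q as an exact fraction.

Q = 1803649/350055 in ≈ 5.152 in

Dry (AMC I): CN(I) = 4.2·72/(10 − 0.058·72) = (1512/5)/(728/125) = 675/13 ≈ 51.923
Max retention: S = 1000/(675/13) − 10 = 250/27 in (≈ 9.259 in)
Ia = 0.2·(250/27) = 50/27 in ≈ 1.852 in
Since P=11.800 > Ia=1.852: effective rainfall P−Ia = 1343/135 in
Q = (1343/135)²/((1343/135) + 250/27) = (1803649/18225)/(2593/135) = 1803649/350055 in ≈ 5.152 in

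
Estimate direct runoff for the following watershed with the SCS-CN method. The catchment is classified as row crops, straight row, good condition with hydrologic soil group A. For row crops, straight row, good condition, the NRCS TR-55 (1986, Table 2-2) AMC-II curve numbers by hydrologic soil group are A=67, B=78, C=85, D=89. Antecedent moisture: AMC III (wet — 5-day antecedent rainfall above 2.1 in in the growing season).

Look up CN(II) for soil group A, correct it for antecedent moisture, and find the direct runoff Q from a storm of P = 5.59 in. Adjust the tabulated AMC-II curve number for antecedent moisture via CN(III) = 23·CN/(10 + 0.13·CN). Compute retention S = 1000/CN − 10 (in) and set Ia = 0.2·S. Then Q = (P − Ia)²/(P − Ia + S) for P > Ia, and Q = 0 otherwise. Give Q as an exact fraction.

NRCS table: row crops, straight row, good condition, soil group A → CN(II) = 67
Wet (AMC III): CN(III) = 23·67/(10 + 0.13·67) = 1541/(1871/100) = 154100/1871 ≈ 82.362
S = 1000/(154100/1871) − 10 = 3300/1541 in ≈ 2.141 in
Initial abstraction Ia = S/5 = (3300/1541)/5 = 660/1541 ≈ 0.428 in
Excess rainfall: 5.590 − 0.428 = 5.162 in; P > Ia so Q > 0
Runoff Q = (P−Ia)²/(P−Ia+S) = (5.162)²/(5.162+2.141) = 632691385561/173427067900 ≈ 3.648 in

Q = 632691385561/173427067900 in ≈ 3.648 in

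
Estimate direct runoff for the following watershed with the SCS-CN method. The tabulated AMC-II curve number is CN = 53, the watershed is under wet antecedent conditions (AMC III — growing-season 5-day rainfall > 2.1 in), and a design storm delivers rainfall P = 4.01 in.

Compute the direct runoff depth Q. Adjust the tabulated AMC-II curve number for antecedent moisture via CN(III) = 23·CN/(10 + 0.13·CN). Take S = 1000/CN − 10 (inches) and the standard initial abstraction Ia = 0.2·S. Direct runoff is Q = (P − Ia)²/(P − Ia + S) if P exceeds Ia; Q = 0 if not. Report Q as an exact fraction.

Q = 155882042761/105421436100 in ≈ 1.479 in

Adjust CN=53 to AMC III: 23·53/(10 + 0.13·53) → 1219 ÷ (1689/100) = 121900/1689 ≈ 72.173
Retention S: 1000/CN − 10 with CN=72.173 → S = 4700/1219 ≈ 3.856 in
Ia = 0.2S: 0.2·3.856 = 0.771 in (exactly 940/1219)
Excess rainfall: 4.010 − 0.771 = 3.239 in; P > Ia so Q > 0
Q: (394819/121900)² ÷ (864819/121900) = 155882042761/105421436100 in (≈ 1.479 in)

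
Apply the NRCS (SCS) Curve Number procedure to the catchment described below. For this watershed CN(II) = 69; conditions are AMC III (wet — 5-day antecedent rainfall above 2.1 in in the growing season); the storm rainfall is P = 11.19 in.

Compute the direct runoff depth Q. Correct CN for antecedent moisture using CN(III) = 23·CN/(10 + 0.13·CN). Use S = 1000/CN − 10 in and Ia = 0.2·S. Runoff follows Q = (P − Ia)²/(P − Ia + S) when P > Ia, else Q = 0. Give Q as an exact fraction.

Adjust CN=69 to AMC III: 23·69/(10 + 0.13·69) → 1587 ÷ (1897/100) = 158700/1897 ≈ 83.658
Max retention: S = 1000/(158700/1897) − 10 = 3100/1587 in (≈ 1.953 in)
Ia = 0.2S: 0.2·1.953 = 0.391 in (exactly 620/1587)
Since P=11.190 > Ia=0.391: effective rainfall P−Ia = 1713853/158700 in
Runoff Q = (P−Ia)²/(P−Ia+S) = (10.799)²/(10.799+1.953) = 2937292105609/321185471100 ≈ 9.145 in

Q = 2937292105609/321185471100 in ≈ 9.145 in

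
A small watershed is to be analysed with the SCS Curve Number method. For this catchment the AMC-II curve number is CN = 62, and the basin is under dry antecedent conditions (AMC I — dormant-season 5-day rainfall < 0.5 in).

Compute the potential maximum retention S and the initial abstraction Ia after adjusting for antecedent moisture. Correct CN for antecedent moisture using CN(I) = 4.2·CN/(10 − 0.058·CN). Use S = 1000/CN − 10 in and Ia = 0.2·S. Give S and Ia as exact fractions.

S = 9500/651 in ≈ 14.593 in; Ia = 1900/651 in ≈ 2.919 in

Adjust CN=62 to AMC I: 4.2·62/(10 − 0.058·62) → (1302/5) ÷ (1601/250) = 65100/1601 ≈ 40.662
Max retention: S = 1000/(65100/1601) − 10 = 9500/651 in (≈ 14.593 in)
Ia = 0.2·(9500/651) = 1900/651 in ≈ 2.919 in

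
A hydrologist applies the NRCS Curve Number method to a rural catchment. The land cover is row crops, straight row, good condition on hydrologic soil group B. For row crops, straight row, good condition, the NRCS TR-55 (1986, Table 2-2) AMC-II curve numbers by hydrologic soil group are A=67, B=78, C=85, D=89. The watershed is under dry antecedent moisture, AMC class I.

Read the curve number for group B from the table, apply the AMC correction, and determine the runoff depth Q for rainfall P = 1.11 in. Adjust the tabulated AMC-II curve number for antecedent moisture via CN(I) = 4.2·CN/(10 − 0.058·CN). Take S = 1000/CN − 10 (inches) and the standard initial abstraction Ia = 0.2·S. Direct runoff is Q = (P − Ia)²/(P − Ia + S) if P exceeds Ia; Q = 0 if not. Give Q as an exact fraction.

NRCS table: row crops, straight row, good condition, soil group B → CN(II) = 78
Dry (AMC I): CN(I) = 4.2·78/(10 − 0.058·78) = (1638/5)/(1369/250) = 81900/1369 ≈ 59.825
Retention S: 1000/CN − 10 with CN=59.825 → S = 5500/819 ≈ 6.716 in
Initial abstraction Ia = S/5 = (5500/819)/5 = 1100/819 ≈ 1.343 in
P = 1.110 ≤ Ia = 1.343 in: entire storm abstracted, Q = 0.

Q = 0 in ≈ 0.000 in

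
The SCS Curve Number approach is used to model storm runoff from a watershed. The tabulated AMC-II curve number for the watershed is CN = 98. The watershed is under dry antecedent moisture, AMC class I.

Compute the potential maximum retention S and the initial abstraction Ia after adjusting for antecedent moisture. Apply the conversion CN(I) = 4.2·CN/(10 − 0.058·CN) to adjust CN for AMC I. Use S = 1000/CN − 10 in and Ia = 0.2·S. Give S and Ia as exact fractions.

S = 500/1029 in ≈ 0.486 in; Ia = 100/1029 in ≈ 0.097 in

CN(I) from CN(II)=98: (4.2·98)/(10 − 0.058·98) = 102900/1079 ≈ 95.366
Max retention: S = 1000/(102900/1079) − 10 = 500/1029 in (≈ 0.486 in)
Ia = 0.2·(500/1029) = 100/1029 in ≈ 0.097 in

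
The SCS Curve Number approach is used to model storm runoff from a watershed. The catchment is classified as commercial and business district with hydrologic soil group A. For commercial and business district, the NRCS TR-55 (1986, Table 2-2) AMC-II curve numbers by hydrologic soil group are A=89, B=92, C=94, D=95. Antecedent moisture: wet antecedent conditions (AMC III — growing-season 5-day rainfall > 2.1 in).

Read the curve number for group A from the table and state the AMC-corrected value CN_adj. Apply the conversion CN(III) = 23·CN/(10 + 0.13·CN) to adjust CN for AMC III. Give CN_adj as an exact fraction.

CN_adj = 204700/2157 ≈ 94.900

NRCS table: commercial and business district, soil group A → CN(II) = 89
Adjust CN=89 to AMC III: 23·89/(10 + 0.13·89) → 2047 ÷ (2157/100) = 204700/2157 ≈ 94.900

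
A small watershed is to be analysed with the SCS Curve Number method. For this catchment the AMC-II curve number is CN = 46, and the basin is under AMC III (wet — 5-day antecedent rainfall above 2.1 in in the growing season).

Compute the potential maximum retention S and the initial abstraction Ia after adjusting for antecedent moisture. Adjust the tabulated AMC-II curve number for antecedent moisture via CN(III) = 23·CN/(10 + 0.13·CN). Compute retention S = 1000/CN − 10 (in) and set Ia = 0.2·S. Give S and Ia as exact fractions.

S = 2700/529 in ≈ 5.104 in; Ia = 540/529 in ≈ 1.021 in

Adjust CN=46 to AMC III: 23·46/(10 + 0.13·46) → 1058 ÷ (799/50) = 52900/799 ≈ 66.208
Max retention: S = 1000/(52900/799) − 10 = 2700/529 in (≈ 5.104 in)
Ia = 0.2S: 0.2·5.104 = 1.021 in (exactly 540/529)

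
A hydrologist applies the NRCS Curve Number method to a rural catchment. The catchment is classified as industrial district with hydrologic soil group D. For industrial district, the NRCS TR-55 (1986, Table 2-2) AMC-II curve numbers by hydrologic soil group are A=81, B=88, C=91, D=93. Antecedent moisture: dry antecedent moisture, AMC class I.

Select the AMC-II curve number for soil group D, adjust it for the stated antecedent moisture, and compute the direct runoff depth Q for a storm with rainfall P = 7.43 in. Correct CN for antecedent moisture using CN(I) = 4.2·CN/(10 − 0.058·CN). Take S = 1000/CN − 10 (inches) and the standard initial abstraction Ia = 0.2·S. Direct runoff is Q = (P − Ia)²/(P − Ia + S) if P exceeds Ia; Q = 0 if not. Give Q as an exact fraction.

Q = 38926106209/6899586300 in ≈ 5.642 in

NRCS table: industrial district, soil group D → CN(II) = 93
CN(I) from CN(II)=93: (4.2·93)/(10 − 0.058·93) = 27900/329 ≈ 84.802
S = 1000/(27900/329) − 10 = 500/279 in ≈ 1.792 in
Initial abstraction Ia = S/5 = (500/279)/5 = 100/279 ≈ 0.358 in
Excess rainfall: 7.430 − 0.358 = 7.072 in; P > Ia so Q > 0
Q: (197297/27900)² ÷ (247297/27900) = 38926106209/6899586300 in (≈ 5.642 in)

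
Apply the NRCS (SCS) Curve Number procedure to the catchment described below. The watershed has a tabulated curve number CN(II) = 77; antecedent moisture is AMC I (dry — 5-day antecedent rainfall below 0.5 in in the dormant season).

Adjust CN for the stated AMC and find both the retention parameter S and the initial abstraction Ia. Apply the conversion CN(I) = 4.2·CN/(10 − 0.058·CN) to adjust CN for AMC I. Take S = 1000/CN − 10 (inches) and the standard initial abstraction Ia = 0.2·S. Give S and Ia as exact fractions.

Adjust CN=77 to AMC I: 4.2·77/(10 − 0.058·77) → (1617/5) ÷ (2767/500) = 161700/2767 ≈ 58.439
S = 1000/(161700/2767) − 10 = 11500/1617 in ≈ 7.112 in
Ia = 0.2S: 0.2·7.112 = 1.422 in (exactly 2300/1617)

S = 11500/1617 in ≈ 7.112 in; Ia = 2300/1617 in ≈ 1.422 in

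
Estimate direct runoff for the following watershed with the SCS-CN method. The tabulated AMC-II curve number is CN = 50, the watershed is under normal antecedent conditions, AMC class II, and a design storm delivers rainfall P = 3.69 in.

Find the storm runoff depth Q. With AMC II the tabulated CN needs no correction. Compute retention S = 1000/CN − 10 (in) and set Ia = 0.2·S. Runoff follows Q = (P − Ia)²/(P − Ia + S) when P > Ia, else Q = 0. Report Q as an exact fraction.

Q = 28561/116900 in ≈ 0.244 in

Average conditions: CN = 50 (no AMC adjustment).
S = 1000/50 − 10 = 10 in ≈ 10.000 in
Initial abstraction Ia = S/5 = 10/5 = 2 ≈ 2.000 in
Excess rainfall: 3.690 − 2.000 = 1.690 in; P > Ia so Q > 0
Q = (169/100)²/((169/100) + 10) = (28561/10000)/(1169/100) = 28561/116900 in ≈ 0.244 in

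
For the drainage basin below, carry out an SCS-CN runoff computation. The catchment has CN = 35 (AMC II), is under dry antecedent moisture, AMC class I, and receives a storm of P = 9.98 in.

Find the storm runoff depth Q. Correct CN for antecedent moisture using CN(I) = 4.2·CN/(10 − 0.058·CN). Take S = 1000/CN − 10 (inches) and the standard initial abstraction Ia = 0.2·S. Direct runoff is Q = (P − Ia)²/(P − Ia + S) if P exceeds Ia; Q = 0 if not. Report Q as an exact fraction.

CN(I) from CN(II)=35: (4.2·35)/(10 − 0.058·35) = 14700/797 ≈ 18.444
Max retention: S = 1000/(14700/797) − 10 = 6500/147 in (≈ 44.218 in)
Ia = 0.2·(6500/147) = 1300/147 in ≈ 8.844 in
P − Ia = 9.980 − 8.844 = 8353/7350 ≈ 1.136 in (> 0, runoff occurs)
Q = (8353/7350)²/((8353/7350) + 6500/147) = (69772609/54022500)/(333353/7350) = 69772609/2450144550 in ≈ 0.028 in

Q = 69772609/2450144550 in ≈ 0.028 in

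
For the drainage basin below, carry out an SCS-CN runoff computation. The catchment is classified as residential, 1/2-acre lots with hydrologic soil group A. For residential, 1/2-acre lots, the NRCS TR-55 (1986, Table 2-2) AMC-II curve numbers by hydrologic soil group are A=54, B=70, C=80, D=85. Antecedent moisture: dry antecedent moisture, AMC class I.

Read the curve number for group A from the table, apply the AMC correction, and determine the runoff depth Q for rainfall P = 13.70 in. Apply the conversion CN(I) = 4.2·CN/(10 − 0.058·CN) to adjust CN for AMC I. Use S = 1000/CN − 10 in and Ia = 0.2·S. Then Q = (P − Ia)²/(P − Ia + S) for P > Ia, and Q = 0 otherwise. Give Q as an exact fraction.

NRCS table: residential, 1/2-acre lots, soil group A → CN(II) = 54
CN(I) from CN(II)=54: (4.2·54)/(10 − 0.058·54) = 56700/1717 ≈ 33.023
S = 1000/(56700/1717) − 10 = 11500/567 in ≈ 20.282 in
Initial abstraction Ia = S/5 = (11500/567)/5 = 2300/567 ≈ 4.056 in
P − Ia = 13.700 − 4.056 = 54679/5670 ≈ 9.644 in (> 0, runoff occurs)
Runoff Q = (P−Ia)²/(P−Ia+S) = (9.644)²/(9.644+20.282) = 2989793041/962079930 ≈ 3.108 in

Q = 2989793041/962079930 in ≈ 3.108 in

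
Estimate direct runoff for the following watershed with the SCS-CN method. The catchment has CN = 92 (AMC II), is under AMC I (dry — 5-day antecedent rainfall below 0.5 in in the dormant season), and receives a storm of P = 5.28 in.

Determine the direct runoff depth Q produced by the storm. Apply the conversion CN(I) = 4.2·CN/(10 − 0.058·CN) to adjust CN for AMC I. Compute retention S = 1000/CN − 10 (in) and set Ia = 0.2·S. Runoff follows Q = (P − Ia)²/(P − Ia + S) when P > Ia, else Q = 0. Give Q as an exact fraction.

CN(I) from CN(II)=92: (4.2·92)/(10 − 0.058·92) = 48300/583 ≈ 82.847
S = 1000/(48300/583) − 10 = 1000/483 in ≈ 2.070 in
Initial abstraction Ia = S/5 = (1000/483)/5 = 200/483 ≈ 0.414 in
Since P=5.280 > Ia=0.414: effective rainfall P−Ia = 58756/12075 in
Runoff Q = (P−Ia)²/(P−Ia+S) = (4.866)²/(4.866+2.070) = 863066884/252838425 ≈ 3.414 in

Q = 863066884/252838425 in ≈ 3.414 in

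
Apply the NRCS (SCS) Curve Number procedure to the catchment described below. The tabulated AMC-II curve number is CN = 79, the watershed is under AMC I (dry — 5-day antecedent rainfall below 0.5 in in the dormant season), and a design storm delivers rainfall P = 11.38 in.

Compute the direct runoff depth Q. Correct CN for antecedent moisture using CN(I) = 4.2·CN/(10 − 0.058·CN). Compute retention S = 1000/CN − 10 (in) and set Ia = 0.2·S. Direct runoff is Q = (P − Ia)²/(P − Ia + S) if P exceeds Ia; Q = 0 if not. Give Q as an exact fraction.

Dry (AMC I): CN(I) = 4.2·79/(10 − 0.058·79) = (1659/5)/(2709/500) = 7900/129 ≈ 61.240
S = 1000/(7900/129) − 10 = 500/79 in ≈ 6.329 in
Initial abstraction Ia = S/5 = (500/79)/5 = 100/79 ≈ 1.266 in
P − Ia = 11.380 − 1.266 = 39951/3950 ≈ 10.114 in (> 0, runoff occurs)
Runoff Q = (P−Ia)²/(P−Ia+S) = (10.114)²/(10.114+6.329) = 1596082401/256556450 ≈ 6.221 in

Q = 1596082401/256556450 in ≈ 6.221 in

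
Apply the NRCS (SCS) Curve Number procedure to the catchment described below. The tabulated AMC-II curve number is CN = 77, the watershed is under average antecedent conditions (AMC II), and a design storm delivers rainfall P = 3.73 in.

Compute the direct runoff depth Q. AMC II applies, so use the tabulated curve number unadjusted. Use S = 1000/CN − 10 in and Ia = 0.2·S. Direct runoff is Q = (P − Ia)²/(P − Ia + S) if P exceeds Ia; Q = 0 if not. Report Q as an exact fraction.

AMC II — tabulated CN = 77 applies directly.
S = 1000/77 − 10 = 230/77 in ≈ 2.987 in
Ia = 0.2·(230/77) = 46/77 in ≈ 0.597 in
Excess rainfall: 3.730 − 0.597 = 3.133 in; P > Ia so Q > 0
Runoff Q = (P−Ia)²/(P−Ia+S) = (3.133)²/(3.133+2.987) = 581822641/362831700 ≈ 1.604 in

Q = 581822641/362831700 in ≈ 1.604 in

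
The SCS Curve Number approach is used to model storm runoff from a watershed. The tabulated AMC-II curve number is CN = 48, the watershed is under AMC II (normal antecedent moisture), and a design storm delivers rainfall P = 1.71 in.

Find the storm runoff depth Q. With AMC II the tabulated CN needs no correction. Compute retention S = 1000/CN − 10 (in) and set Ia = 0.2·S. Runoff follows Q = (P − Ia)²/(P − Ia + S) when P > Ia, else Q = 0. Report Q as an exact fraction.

Q = 0 in ≈ 0.000 in

AMC II — tabulated CN = 48 applies directly.
Retention S: 1000/CN − 10 with CN=48.000 → S = 65/6 ≈ 10.833 in
Initial abstraction Ia = S/5 = (65/6)/5 = 13/6 ≈ 2.167 in
P = 1.710 ≤ Ia = 2.167 in: entire storm abstracted, Q = 0.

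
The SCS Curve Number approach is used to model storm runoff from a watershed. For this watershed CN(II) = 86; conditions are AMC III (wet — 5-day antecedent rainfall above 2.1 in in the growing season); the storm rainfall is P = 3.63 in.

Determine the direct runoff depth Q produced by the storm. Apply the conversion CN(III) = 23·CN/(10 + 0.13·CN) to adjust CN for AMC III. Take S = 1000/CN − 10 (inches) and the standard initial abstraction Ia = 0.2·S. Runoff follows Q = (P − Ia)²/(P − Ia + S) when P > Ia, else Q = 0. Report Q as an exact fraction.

Q = 119029830049/41044192300 in ≈ 2.900 in

Adjust CN=86 to AMC III: 23·86/(10 + 0.13·86) → 1978 ÷ (1059/50) = 98900/1059 ≈ 93.390
Retention S: 1000/CN − 10 with CN=93.390 → S = 700/989 ≈ 0.708 in
Initial abstraction Ia = S/5 = (700/989)/5 = 140/989 ≈ 0.142 in
Since P=3.630 > Ia=0.142: effective rainfall P−Ia = 345007/98900 in
Runoff Q = (P−Ia)²/(P−Ia+S) = (3.488)²/(3.488+0.708) = 119029830049/41044192300 ≈ 2.900 in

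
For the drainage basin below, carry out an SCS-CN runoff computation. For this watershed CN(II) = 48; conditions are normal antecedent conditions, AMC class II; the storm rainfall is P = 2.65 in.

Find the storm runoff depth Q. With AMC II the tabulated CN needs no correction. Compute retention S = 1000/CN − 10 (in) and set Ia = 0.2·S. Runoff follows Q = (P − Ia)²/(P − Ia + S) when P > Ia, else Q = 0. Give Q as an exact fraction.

CN(II) = 48; AMC II needs no correction.
Retention S: 1000/CN − 10 with CN=48.000 → S = 65/6 ≈ 10.833 in
Ia = 0.2·(65/6) = 13/6 in ≈ 2.167 in
P − Ia = 2.650 − 2.167 = 29/60 ≈ 0.483 in (> 0, runoff occurs)
Q = (29/60)²/((29/60) + 65/6) = (841/3600)/(679/60) = 841/40740 in ≈ 0.021 in

Q = 841/40740 in ≈ 0.021 in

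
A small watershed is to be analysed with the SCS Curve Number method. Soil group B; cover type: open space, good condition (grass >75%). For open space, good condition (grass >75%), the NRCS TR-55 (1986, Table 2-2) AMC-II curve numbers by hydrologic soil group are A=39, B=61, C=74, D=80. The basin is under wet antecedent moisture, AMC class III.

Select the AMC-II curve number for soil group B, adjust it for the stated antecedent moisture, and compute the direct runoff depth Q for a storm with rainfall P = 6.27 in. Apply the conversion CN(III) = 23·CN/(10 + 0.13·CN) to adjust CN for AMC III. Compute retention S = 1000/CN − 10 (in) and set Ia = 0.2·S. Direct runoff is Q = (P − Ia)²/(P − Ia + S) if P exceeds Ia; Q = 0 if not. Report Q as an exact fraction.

NRCS table: open space, good condition (grass >75%), soil group B → CN(II) = 61
Wet (AMC III): CN(III) = 23·61/(10 + 0.13·61) = 1403/(1793/100) = 140300/1793 ≈ 78.249
S = 1000/(140300/1793) − 10 = 3900/1403 in ≈ 2.780 in
Ia = 0.2·(3900/1403) = 780/1403 in ≈ 0.556 in
P − Ia = 6.270 − 0.556 = 801681/140300 ≈ 5.714 in (> 0, runoff occurs)
Q: (801681/140300)² ÷ (1191681/140300) = 71410269529/18576982700 in (≈ 3.844 in)

Q = 71410269529/18576982700 in ≈ 3.844 in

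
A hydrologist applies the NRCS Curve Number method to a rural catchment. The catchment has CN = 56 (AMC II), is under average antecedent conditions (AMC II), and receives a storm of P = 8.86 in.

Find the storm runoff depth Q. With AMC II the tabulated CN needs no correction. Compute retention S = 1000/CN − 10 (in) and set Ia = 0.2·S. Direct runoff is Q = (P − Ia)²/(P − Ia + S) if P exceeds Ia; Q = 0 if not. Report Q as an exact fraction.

Average conditions: CN = 56 (no AMC adjustment).
Retention S: 1000/CN − 10 with CN=56.000 → S = 55/7 ≈ 7.857 in
Initial abstraction Ia = S/5 = (55/7)/5 = 11/7 ≈ 1.571 in
Since P=8.860 > Ia=1.571: effective rainfall P−Ia = 2551/350 in
Q = (2551/350)²/((2551/350) + 55/7) = (6507601/122500)/(5301/350) = 6507601/1855350 in ≈ 3.507 in

Q = 6507601/1855350 in ≈ 3.507 in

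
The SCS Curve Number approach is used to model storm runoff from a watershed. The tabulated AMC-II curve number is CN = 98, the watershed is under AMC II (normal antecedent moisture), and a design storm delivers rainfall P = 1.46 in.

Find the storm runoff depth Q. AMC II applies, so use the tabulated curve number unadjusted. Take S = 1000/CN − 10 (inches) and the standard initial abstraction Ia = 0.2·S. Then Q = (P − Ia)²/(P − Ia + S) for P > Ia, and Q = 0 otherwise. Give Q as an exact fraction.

Q = 12089529/9743650 in ≈ 1.241 in

Average conditions: CN = 98 (no AMC adjustment).
Max retention: S = 1000/98 − 10 = 10/49 in (≈ 0.204 in)
Initial abstraction Ia = S/5 = (10/49)/5 = 2/49 ≈ 0.041 in
Since P=1.460 > Ia=0.041: effective rainfall P−Ia = 3477/2450 in
Q = (3477/2450)²/((3477/2450) + 10/49) = (12089529/6002500)/(3977/2450) = 12089529/9743650 in ≈ 1.241 in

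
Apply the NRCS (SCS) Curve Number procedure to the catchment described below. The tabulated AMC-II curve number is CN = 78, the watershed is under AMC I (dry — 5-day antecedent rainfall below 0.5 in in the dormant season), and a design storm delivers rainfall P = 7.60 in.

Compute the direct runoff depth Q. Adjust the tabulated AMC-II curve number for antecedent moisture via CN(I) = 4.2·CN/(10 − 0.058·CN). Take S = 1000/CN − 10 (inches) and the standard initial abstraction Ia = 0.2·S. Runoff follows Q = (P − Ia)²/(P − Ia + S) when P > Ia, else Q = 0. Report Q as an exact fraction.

Q = 328243442/108767295 in ≈ 3.018 in

Adjust CN=78 to AMC I: 4.2·78/(10 − 0.058·78) → (1638/5) ÷ (1369/250) = 81900/1369 ≈ 59.825
Max retention: S = 1000/(81900/1369) − 10 = 5500/819 in (≈ 6.716 in)
Ia = 0.2·(5500/819) = 1100/819 in ≈ 1.343 in
Excess rainfall: 7.600 − 1.343 = 6.257 in; P > Ia so Q > 0
Q = (25622/4095)²/((25622/4095) + 5500/819) = (656486884/16769025)/(53122/4095) = 328243442/108767295 in ≈ 3.018 in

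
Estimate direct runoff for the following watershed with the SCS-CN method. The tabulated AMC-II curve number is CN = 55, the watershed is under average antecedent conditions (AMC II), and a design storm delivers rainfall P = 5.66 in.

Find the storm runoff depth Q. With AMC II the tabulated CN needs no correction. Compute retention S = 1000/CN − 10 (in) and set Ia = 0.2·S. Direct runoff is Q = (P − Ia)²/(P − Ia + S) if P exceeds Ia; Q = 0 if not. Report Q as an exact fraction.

Q = 4897369/3692150 in ≈ 1.326 in

AMC II — tabulated CN = 55 applies directly.
Retention S: 1000/CN − 10 with CN=55.000 → S = 90/11 ≈ 8.182 in
Ia = 0.2S: 0.2·8.182 = 1.636 in (exactly 18/11)
P − Ia = 5.660 − 1.636 = 2213/550 ≈ 4.024 in (> 0, runoff occurs)
Q = (2213/550)²/((2213/550) + 90/11) = (4897369/302500)/(6713/550) = 4897369/3692150 in ≈ 1.326 in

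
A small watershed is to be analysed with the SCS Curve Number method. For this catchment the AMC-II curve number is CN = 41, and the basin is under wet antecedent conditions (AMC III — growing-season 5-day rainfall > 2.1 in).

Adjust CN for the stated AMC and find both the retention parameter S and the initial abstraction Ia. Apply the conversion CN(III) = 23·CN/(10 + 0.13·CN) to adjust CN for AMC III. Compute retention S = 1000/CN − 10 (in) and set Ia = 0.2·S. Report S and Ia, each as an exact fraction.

S = 5900/943 in ≈ 6.257 in; Ia = 1180/943 in ≈ 1.251 in

CN(III) from CN(II)=41: (23·41)/(10 + 0.13·41) = 94300/1533 ≈ 61.513
Max retention: S = 1000/(94300/1533) − 10 = 5900/943 in (≈ 6.257 in)
Ia = 0.2S: 0.2·6.257 = 1.251 in (exactly 1180/943)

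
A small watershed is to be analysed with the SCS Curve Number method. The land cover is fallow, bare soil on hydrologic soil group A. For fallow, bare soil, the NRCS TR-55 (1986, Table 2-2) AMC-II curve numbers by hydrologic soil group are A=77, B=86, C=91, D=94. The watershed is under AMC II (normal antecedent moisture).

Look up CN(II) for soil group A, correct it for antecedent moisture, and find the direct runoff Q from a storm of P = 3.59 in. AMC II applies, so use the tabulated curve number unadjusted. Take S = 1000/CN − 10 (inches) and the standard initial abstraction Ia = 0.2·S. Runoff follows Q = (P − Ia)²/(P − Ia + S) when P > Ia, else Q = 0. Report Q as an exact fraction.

Q = 530979849/354531100 in ≈ 1.498 in

NRCS table: fallow, bare soil, soil group A → CN(II) = 77
Average conditions: CN = 77 (no AMC adjustment).
Max retention: S = 1000/77 − 10 = 230/77 in (≈ 2.987 in)
Initial abstraction Ia = S/5 = (230/77)/5 = 46/77 ≈ 0.597 in
P − Ia = 3.590 − 0.597 = 23043/7700 ≈ 2.993 in (> 0, runoff occurs)
Q: (23043/7700)² ÷ (46043/7700) = 530979849/354531100 in (≈ 1.498 in)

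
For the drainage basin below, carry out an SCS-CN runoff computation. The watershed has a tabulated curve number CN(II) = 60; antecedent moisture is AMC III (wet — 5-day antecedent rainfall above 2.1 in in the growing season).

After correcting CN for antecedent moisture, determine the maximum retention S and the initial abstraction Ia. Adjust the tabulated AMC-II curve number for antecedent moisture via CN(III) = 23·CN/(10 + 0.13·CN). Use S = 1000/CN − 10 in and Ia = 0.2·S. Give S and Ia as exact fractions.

CN(III) from CN(II)=60: (23·60)/(10 + 0.13·60) = 6900/89 ≈ 77.528
Max retention: S = 1000/(6900/89) − 10 = 200/69 in (≈ 2.899 in)
Initial abstraction Ia = S/5 = (200/69)/5 = 40/69 ≈ 0.580 in

S = 200/69 in ≈ 2.899 in; Ia = 40/69 in ≈ 0.580 in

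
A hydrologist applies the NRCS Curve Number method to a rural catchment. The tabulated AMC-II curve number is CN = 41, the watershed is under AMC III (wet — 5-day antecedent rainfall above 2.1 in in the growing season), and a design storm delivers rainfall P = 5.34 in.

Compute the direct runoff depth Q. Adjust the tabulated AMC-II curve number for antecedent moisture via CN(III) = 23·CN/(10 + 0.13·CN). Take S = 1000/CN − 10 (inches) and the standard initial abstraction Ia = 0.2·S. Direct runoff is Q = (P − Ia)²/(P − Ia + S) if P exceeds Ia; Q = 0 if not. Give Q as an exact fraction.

Q = 37164513961/22998874150 in ≈ 1.616 in

Adjust CN=41 to AMC III: 23·41/(10 + 0.13·41) → 943 ÷ (1533/100) = 94300/1533 ≈ 61.513
Max retention: S = 1000/(94300/1533) − 10 = 5900/943 in (≈ 6.257 in)
Initial abstraction Ia = S/5 = (5900/943)/5 = 1180/943 ≈ 1.251 in
Since P=5.340 > Ia=1.251: effective rainfall P−Ia = 192781/47150 in
Q: (192781/47150)² ÷ (487781/47150) = 37164513961/22998874150 in (≈ 1.616 in)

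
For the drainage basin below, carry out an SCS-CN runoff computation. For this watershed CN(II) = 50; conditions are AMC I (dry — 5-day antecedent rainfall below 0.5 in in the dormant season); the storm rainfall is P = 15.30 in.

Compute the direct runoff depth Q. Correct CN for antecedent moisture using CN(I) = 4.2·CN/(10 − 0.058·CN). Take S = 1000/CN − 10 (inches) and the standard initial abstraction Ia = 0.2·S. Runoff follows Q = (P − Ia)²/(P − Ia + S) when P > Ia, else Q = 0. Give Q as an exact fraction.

Q = 4897369/1514730 in ≈ 3.233 in

Adjust CN=50 to AMC I: 4.2·50/(10 − 0.058·50) → 210 ÷ (71/10) = 2100/71 ≈ 29.577
S = 1000/(2100/71) − 10 = 500/21 in ≈ 23.810 in
Ia = 0.2·(500/21) = 100/21 in ≈ 4.762 in
Excess rainfall: 15.300 − 4.762 = 10.538 in; P > Ia so Q > 0
Runoff Q = (P−Ia)²/(P−Ia+S) = (10.538)²/(10.538+23.810) = 4897369/1514730 ≈ 3.233 in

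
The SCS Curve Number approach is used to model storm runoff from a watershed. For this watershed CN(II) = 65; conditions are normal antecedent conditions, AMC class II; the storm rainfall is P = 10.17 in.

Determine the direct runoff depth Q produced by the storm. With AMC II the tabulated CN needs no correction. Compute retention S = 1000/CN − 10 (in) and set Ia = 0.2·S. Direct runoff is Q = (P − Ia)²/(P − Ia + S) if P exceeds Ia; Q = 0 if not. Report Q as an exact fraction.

Average conditions: CN = 65 (no AMC adjustment).
Max retention: S = 1000/65 − 10 = 70/13 in (≈ 5.385 in)
Initial abstraction Ia = S/5 = (70/13)/5 = 14/13 ≈ 1.077 in
Since P=10.170 > Ia=1.077: effective rainfall P−Ia = 11821/1300 in
Q = (11821/1300)²/((11821/1300) + 70/13) = (139736041/1690000)/(18821/1300) = 139736041/24467300 in ≈ 5.711 in

Q = 139736041/24467300 in ≈ 5.711 in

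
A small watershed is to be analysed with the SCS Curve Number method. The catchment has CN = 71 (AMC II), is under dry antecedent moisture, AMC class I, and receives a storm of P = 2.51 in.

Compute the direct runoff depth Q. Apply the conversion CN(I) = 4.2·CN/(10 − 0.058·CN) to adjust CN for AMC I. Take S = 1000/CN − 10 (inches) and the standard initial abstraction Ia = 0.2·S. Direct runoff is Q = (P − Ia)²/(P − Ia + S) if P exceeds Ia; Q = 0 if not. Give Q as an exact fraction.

Q = 7096546081/228755333100 in ≈ 0.031 in

Adjust CN=71 to AMC I: 4.2·71/(10 − 0.058·71) → (1491/5) ÷ (2941/500) = 149100/2941 ≈ 50.697
Max retention: S = 1000/(149100/2941) − 10 = 14500/1491 in (≈ 9.725 in)
Initial abstraction Ia = S/5 = (14500/1491)/5 = 2900/1491 ≈ 1.945 in
Since P=2.510 > Ia=1.945: effective rainfall P−Ia = 84241/149100 in
Runoff Q = (P−Ia)²/(P−Ia+S) = (0.565)²/(0.565+9.725) = 7096546081/228755333100 ≈ 0.031 in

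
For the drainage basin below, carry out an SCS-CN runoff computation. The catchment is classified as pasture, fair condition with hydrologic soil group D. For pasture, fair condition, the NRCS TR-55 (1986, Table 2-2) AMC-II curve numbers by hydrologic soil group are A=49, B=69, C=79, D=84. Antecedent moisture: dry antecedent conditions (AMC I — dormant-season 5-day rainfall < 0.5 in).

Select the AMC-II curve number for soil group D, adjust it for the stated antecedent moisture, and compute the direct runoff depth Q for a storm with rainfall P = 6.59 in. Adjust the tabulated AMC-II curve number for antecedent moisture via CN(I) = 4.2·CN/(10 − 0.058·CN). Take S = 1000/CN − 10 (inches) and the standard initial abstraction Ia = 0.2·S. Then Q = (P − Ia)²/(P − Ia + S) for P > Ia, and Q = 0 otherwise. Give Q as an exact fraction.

Q = 62809883161/19872297900 in ≈ 3.161 in

NRCS table: pasture, fair condition, soil group D → CN(II) = 84
Adjust CN=84 to AMC I: 4.2·84/(10 − 0.058·84) → (1764/5) ÷ (641/125) = 44100/641 ≈ 68.799
Retention S: 1000/CN − 10 with CN=68.799 → S = 2000/441 ≈ 4.535 in
Initial abstraction Ia = S/5 = (2000/441)/5 = 400/441 ≈ 0.907 in
Since P=6.590 > Ia=0.907: effective rainfall P−Ia = 250619/44100 in
Runoff Q = (P−Ia)²/(P−Ia+S) = (5.683)²/(5.683+4.535) = 62809883161/19872297900 ≈ 3.161 in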